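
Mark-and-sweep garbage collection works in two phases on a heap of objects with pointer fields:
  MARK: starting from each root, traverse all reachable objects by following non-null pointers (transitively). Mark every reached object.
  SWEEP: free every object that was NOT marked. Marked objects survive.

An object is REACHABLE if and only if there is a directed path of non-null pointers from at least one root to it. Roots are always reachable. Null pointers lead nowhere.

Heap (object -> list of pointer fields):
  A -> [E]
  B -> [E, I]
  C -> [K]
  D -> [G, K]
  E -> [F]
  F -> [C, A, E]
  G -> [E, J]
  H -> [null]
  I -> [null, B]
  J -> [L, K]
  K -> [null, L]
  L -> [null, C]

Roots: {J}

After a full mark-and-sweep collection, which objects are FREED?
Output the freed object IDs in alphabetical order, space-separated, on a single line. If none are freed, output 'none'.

Roots: J
Mark J: refs=L K, marked=J
Mark L: refs=null C, marked=J L
Mark K: refs=null L, marked=J K L
Mark C: refs=K, marked=C J K L
Unmarked (collected): A B D E F G H I

Answer: A B D E F G H I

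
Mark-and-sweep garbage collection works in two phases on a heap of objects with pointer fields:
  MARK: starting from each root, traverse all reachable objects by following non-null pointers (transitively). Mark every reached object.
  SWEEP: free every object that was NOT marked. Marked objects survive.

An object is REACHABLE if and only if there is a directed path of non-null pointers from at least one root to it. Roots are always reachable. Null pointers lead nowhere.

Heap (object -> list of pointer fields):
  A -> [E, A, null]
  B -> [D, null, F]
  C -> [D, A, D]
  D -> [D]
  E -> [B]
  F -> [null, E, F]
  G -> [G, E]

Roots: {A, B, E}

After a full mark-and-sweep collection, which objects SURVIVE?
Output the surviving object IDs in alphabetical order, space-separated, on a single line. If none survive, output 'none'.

Roots: A B E
Mark A: refs=E A null, marked=A
Mark B: refs=D null F, marked=A B
Mark E: refs=B, marked=A B E
Mark D: refs=D, marked=A B D E
Mark F: refs=null E F, marked=A B D E F
Unmarked (collected): C G

Answer: A B D E F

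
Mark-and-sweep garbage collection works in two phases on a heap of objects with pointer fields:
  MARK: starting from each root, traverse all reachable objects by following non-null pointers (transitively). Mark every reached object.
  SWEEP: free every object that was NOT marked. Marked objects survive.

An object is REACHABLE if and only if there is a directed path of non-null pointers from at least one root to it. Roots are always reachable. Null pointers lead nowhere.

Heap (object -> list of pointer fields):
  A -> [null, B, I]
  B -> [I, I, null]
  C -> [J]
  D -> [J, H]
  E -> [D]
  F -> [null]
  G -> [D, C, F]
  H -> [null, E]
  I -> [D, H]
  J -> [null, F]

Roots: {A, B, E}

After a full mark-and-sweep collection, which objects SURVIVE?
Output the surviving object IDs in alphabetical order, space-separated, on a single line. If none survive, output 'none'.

Roots: A B E
Mark A: refs=null B I, marked=A
Mark B: refs=I I null, marked=A B
Mark E: refs=D, marked=A B E
Mark I: refs=D H, marked=A B E I
Mark D: refs=J H, marked=A B D E I
Mark H: refs=null E, marked=A B D E H I
Mark J: refs=null F, marked=A B D E H I J
Mark F: refs=null, marked=A B D E F H I J
Unmarked (collected): C G

Answer: A B D E F H I J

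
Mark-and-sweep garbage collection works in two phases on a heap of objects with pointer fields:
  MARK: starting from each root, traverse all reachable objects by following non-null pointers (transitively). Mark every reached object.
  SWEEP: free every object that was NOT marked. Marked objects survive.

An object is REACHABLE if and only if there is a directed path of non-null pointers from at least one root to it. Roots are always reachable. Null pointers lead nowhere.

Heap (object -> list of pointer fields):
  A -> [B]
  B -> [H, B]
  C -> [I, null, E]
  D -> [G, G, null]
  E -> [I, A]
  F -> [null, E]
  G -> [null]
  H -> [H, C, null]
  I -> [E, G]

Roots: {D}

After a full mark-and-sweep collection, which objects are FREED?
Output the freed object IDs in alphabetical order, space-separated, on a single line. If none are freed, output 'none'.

Answer: A B C E F H I

Derivation:
Roots: D
Mark D: refs=G G null, marked=D
Mark G: refs=null, marked=D G
Unmarked (collected): A B C E F H I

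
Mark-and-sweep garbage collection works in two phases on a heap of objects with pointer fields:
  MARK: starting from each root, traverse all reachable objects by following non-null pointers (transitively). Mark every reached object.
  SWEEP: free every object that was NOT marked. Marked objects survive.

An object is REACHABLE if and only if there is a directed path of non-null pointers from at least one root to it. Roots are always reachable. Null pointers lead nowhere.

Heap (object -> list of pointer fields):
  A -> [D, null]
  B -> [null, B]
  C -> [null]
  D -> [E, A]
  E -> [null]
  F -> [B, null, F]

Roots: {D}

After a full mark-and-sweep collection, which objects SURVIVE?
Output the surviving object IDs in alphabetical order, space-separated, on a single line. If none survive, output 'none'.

Answer: A D E

Derivation:
Roots: D
Mark D: refs=E A, marked=D
Mark E: refs=null, marked=D E
Mark A: refs=D null, marked=A D E
Unmarked (collected): B C F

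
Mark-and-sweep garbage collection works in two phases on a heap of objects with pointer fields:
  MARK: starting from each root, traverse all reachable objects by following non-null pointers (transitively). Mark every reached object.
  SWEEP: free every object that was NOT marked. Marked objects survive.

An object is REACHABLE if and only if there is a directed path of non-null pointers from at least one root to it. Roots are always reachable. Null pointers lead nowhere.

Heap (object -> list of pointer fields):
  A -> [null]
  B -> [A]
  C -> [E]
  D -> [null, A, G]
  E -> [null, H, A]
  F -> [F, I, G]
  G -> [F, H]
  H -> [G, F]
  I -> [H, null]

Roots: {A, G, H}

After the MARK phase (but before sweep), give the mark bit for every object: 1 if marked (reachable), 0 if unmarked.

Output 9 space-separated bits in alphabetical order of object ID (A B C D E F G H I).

Roots: A G H
Mark A: refs=null, marked=A
Mark G: refs=F H, marked=A G
Mark H: refs=G F, marked=A G H
Mark F: refs=F I G, marked=A F G H
Mark I: refs=H null, marked=A F G H I
Unmarked (collected): B C D E

Answer: 1 0 0 0 0 1 1 1 1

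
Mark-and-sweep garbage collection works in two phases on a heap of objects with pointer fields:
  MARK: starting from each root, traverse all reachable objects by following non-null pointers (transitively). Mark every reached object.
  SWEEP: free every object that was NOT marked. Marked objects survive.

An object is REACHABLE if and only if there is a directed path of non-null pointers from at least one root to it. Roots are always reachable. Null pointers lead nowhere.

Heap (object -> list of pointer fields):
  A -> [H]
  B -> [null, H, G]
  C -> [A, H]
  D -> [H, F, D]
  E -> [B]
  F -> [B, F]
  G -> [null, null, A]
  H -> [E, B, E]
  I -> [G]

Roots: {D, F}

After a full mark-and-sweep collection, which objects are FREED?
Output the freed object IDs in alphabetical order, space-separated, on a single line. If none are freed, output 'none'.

Roots: D F
Mark D: refs=H F D, marked=D
Mark F: refs=B F, marked=D F
Mark H: refs=E B E, marked=D F H
Mark B: refs=null H G, marked=B D F H
Mark E: refs=B, marked=B D E F H
Mark G: refs=null null A, marked=B D E F G H
Mark A: refs=H, marked=A B D E F G H
Unmarked (collected): C I

Answer: C I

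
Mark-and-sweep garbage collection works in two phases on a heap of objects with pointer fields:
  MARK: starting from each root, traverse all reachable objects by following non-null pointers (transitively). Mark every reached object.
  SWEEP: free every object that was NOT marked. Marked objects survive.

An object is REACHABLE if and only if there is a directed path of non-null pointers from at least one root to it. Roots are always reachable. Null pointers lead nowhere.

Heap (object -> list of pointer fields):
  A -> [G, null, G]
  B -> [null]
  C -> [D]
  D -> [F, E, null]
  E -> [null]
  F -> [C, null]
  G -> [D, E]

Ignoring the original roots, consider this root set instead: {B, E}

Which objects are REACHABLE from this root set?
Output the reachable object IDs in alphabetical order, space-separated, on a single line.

Roots: B E
Mark B: refs=null, marked=B
Mark E: refs=null, marked=B E
Unmarked (collected): A C D F G

Answer: B E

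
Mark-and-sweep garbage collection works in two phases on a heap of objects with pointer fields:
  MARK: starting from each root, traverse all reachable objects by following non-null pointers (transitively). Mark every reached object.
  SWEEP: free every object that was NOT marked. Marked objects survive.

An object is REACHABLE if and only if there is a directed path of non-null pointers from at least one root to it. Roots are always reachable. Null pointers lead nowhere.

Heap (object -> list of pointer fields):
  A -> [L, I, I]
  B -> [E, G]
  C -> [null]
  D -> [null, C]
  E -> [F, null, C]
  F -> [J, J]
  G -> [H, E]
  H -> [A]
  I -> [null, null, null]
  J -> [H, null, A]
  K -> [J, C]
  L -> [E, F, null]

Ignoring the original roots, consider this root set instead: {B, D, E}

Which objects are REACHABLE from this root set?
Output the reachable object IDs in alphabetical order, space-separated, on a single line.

Roots: B D E
Mark B: refs=E G, marked=B
Mark D: refs=null C, marked=B D
Mark E: refs=F null C, marked=B D E
Mark G: refs=H E, marked=B D E G
Mark C: refs=null, marked=B C D E G
Mark F: refs=J J, marked=B C D E F G
Mark H: refs=A, marked=B C D E F G H
Mark J: refs=H null A, marked=B C D E F G H J
Mark A: refs=L I I, marked=A B C D E F G H J
Mark L: refs=E F null, marked=A B C D E F G H J L
Mark I: refs=null null null, marked=A B C D E F G H I J L
Unmarked (collected): K

Answer: A B C D E F G H I J L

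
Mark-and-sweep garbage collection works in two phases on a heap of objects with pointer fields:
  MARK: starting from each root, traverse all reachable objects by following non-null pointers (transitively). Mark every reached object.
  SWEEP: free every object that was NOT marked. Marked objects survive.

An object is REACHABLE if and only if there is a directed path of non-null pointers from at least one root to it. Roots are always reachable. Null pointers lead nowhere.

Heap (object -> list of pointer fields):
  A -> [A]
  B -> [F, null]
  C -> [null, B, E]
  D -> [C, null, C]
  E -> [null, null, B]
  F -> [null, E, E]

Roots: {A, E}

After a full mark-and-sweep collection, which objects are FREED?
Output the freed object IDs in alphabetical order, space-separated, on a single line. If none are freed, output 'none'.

Roots: A E
Mark A: refs=A, marked=A
Mark E: refs=null null B, marked=A E
Mark B: refs=F null, marked=A B E
Mark F: refs=null E E, marked=A B E F
Unmarked (collected): C D

Answer: C D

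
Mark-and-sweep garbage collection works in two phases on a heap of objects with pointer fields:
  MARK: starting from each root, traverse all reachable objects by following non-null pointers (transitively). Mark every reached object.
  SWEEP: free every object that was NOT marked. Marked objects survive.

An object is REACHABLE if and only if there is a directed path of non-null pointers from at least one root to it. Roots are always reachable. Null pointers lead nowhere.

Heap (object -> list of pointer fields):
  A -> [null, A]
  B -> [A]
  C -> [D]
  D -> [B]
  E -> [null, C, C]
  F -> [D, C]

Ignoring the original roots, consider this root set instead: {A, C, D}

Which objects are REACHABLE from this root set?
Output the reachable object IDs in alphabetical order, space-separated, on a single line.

Answer: A B C D

Derivation:
Roots: A C D
Mark A: refs=null A, marked=A
Mark C: refs=D, marked=A C
Mark D: refs=B, marked=A C D
Mark B: refs=A, marked=A B C D
Unmarked (collected): E F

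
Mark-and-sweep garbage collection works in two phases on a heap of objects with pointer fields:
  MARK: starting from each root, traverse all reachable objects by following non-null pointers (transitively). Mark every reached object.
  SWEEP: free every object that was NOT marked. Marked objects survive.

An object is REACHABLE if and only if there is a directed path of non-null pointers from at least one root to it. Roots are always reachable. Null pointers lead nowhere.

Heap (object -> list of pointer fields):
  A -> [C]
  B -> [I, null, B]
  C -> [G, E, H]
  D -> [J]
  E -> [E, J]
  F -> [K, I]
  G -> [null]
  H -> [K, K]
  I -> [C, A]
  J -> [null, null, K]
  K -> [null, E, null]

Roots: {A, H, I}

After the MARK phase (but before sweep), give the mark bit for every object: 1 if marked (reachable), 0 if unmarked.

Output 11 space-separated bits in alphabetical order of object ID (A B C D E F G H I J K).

Answer: 1 0 1 0 1 0 1 1 1 1 1

Derivation:
Roots: A H I
Mark A: refs=C, marked=A
Mark H: refs=K K, marked=A H
Mark I: refs=C A, marked=A H I
Mark C: refs=G E H, marked=A C H I
Mark K: refs=null E null, marked=A C H I K
Mark G: refs=null, marked=A C G H I K
Mark E: refs=E J, marked=A C E G H I K
Mark J: refs=null null K, marked=A C E G H I J K
Unmarked (collected): B D F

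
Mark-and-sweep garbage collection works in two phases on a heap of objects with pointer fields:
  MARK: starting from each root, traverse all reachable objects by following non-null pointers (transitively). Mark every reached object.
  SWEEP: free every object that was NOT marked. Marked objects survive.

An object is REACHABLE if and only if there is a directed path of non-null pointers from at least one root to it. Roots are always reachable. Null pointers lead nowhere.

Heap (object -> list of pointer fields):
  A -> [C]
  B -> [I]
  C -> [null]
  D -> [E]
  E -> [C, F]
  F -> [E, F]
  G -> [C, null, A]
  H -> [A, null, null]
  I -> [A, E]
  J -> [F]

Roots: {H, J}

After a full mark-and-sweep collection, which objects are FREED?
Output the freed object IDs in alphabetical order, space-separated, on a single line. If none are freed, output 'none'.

Roots: H J
Mark H: refs=A null null, marked=H
Mark J: refs=F, marked=H J
Mark A: refs=C, marked=A H J
Mark F: refs=E F, marked=A F H J
Mark C: refs=null, marked=A C F H J
Mark E: refs=C F, marked=A C E F H J
Unmarked (collected): B D G I

Answer: B D G I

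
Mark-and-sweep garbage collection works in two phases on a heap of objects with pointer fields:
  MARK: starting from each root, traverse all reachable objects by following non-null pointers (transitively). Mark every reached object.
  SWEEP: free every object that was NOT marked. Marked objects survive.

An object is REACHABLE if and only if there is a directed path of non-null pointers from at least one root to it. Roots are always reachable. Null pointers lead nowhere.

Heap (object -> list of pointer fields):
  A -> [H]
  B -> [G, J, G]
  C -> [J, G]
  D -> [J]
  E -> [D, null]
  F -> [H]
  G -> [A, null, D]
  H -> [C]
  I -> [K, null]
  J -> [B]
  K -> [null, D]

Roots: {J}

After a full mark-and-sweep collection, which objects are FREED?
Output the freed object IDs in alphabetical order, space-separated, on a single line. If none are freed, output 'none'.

Roots: J
Mark J: refs=B, marked=J
Mark B: refs=G J G, marked=B J
Mark G: refs=A null D, marked=B G J
Mark A: refs=H, marked=A B G J
Mark D: refs=J, marked=A B D G J
Mark H: refs=C, marked=A B D G H J
Mark C: refs=J G, marked=A B C D G H J
Unmarked (collected): E F I K

Answer: E F I K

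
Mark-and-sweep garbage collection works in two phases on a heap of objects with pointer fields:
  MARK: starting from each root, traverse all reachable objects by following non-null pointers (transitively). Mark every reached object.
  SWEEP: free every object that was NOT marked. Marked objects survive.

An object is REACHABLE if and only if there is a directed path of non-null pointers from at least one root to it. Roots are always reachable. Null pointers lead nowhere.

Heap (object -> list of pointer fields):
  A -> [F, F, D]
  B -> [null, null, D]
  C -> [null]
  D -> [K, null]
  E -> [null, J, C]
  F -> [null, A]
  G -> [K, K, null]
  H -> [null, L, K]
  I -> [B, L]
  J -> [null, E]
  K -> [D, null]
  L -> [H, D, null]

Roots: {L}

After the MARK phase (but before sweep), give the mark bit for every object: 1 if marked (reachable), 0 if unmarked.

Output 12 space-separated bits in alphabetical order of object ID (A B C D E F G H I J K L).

Answer: 0 0 0 1 0 0 0 1 0 0 1 1

Derivation:
Roots: L
Mark L: refs=H D null, marked=L
Mark H: refs=null L K, marked=H L
Mark D: refs=K null, marked=D H L
Mark K: refs=D null, marked=D H K L
Unmarked (collected): A B C E F G I J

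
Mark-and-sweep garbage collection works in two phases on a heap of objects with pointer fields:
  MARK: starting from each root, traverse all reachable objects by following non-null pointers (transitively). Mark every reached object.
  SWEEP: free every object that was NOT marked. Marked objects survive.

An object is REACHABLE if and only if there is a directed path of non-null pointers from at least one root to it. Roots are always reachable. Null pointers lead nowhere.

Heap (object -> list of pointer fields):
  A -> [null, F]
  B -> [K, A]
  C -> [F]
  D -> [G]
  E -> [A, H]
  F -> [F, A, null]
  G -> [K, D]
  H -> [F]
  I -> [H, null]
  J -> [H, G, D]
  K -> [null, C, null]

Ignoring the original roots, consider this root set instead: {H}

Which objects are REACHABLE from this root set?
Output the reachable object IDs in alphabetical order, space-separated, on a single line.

Answer: A F H

Derivation:
Roots: H
Mark H: refs=F, marked=H
Mark F: refs=F A null, marked=F H
Mark A: refs=null F, marked=A F H
Unmarked (collected): B C D E G I J K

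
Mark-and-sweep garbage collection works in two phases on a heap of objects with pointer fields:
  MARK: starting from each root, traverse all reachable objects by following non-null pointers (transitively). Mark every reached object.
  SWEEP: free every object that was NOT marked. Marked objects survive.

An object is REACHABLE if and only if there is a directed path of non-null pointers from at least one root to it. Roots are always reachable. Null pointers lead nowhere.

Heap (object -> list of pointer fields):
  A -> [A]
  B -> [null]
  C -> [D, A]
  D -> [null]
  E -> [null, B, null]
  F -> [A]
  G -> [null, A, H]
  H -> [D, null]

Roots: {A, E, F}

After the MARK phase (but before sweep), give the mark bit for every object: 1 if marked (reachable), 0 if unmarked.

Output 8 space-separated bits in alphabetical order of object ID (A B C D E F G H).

Roots: A E F
Mark A: refs=A, marked=A
Mark E: refs=null B null, marked=A E
Mark F: refs=A, marked=A E F
Mark B: refs=null, marked=A B E F
Unmarked (collected): C D G H

Answer: 1 1 0 0 1 1 0 0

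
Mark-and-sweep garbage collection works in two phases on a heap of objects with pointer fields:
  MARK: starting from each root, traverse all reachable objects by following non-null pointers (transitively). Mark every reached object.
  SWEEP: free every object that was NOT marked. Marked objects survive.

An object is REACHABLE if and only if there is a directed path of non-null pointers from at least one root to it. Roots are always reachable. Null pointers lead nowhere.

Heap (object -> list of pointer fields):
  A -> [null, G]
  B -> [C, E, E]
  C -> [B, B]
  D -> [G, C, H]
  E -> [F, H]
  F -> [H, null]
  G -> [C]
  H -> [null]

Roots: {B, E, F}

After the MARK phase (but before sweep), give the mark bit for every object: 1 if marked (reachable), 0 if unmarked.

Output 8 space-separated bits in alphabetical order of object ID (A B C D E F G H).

Roots: B E F
Mark B: refs=C E E, marked=B
Mark E: refs=F H, marked=B E
Mark F: refs=H null, marked=B E F
Mark C: refs=B B, marked=B C E F
Mark H: refs=null, marked=B C E F H
Unmarked (collected): A D G

Answer: 0 1 1 0 1 1 0 1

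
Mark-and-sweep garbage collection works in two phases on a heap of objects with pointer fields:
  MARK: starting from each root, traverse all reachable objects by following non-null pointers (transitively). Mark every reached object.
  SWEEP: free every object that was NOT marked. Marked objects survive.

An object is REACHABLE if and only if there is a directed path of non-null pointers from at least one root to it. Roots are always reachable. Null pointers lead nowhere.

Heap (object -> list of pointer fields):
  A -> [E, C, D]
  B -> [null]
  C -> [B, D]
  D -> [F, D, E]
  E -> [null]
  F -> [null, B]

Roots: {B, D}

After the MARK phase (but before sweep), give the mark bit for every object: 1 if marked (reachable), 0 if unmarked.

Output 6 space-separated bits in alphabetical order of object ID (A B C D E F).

Roots: B D
Mark B: refs=null, marked=B
Mark D: refs=F D E, marked=B D
Mark F: refs=null B, marked=B D F
Mark E: refs=null, marked=B D E F
Unmarked (collected): A C

Answer: 0 1 0 1 1 1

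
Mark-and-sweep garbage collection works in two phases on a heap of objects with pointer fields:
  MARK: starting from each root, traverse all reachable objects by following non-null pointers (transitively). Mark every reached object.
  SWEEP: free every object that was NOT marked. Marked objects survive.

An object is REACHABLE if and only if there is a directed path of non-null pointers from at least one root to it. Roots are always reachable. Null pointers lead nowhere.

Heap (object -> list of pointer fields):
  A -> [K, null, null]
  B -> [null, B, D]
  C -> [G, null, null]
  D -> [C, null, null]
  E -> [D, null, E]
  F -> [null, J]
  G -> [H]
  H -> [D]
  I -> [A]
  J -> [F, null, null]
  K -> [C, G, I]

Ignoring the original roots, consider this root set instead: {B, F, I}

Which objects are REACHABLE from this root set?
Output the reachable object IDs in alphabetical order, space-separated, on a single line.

Answer: A B C D F G H I J K

Derivation:
Roots: B F I
Mark B: refs=null B D, marked=B
Mark F: refs=null J, marked=B F
Mark I: refs=A, marked=B F I
Mark D: refs=C null null, marked=B D F I
Mark J: refs=F null null, marked=B D F I J
Mark A: refs=K null null, marked=A B D F I J
Mark C: refs=G null null, marked=A B C D F I J
Mark K: refs=C G I, marked=A B C D F I J K
Mark G: refs=H, marked=A B C D F G I J K
Mark H: refs=D, marked=A B C D F G H I J K
Unmarked (collected): E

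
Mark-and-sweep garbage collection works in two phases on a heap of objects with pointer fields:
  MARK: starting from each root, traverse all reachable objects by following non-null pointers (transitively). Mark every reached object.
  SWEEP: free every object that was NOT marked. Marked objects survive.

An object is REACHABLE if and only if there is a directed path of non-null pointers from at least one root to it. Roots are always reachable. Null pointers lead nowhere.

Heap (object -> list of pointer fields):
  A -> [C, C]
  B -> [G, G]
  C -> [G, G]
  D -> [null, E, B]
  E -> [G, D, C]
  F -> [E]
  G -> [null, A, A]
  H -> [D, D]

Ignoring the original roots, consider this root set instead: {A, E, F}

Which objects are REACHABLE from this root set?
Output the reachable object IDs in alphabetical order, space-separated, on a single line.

Roots: A E F
Mark A: refs=C C, marked=A
Mark E: refs=G D C, marked=A E
Mark F: refs=E, marked=A E F
Mark C: refs=G G, marked=A C E F
Mark G: refs=null A A, marked=A C E F G
Mark D: refs=null E B, marked=A C D E F G
Mark B: refs=G G, marked=A B C D E F G
Unmarked (collected): H

Answer: A B C D E F G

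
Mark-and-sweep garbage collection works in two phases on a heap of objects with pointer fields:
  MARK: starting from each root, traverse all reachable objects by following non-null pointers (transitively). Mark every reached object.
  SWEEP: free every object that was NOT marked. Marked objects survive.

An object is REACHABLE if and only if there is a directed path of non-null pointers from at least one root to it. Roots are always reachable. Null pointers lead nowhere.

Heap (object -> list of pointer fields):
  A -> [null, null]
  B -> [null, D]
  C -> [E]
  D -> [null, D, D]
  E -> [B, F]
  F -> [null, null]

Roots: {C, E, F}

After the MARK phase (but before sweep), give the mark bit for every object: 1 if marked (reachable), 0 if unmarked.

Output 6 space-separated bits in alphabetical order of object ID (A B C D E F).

Answer: 0 1 1 1 1 1

Derivation:
Roots: C E F
Mark C: refs=E, marked=C
Mark E: refs=B F, marked=C E
Mark F: refs=null null, marked=C E F
Mark B: refs=null D, marked=B C E F
Mark D: refs=null D D, marked=B C D E F
Unmarked (collected): A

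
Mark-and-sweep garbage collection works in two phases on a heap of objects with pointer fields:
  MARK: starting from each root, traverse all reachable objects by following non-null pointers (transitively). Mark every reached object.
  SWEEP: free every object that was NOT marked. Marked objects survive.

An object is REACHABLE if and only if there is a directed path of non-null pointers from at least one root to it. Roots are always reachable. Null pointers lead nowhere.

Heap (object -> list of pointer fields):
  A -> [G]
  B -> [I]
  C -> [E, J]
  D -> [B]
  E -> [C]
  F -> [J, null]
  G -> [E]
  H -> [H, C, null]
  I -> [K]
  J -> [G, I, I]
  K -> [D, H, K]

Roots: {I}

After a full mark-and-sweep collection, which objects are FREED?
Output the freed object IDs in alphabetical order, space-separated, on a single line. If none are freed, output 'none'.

Answer: A F

Derivation:
Roots: I
Mark I: refs=K, marked=I
Mark K: refs=D H K, marked=I K
Mark D: refs=B, marked=D I K
Mark H: refs=H C null, marked=D H I K
Mark B: refs=I, marked=B D H I K
Mark C: refs=E J, marked=B C D H I K
Mark E: refs=C, marked=B C D E H I K
Mark J: refs=G I I, marked=B C D E H I J K
Mark G: refs=E, marked=B C D E G H I J K
Unmarked (collected): A F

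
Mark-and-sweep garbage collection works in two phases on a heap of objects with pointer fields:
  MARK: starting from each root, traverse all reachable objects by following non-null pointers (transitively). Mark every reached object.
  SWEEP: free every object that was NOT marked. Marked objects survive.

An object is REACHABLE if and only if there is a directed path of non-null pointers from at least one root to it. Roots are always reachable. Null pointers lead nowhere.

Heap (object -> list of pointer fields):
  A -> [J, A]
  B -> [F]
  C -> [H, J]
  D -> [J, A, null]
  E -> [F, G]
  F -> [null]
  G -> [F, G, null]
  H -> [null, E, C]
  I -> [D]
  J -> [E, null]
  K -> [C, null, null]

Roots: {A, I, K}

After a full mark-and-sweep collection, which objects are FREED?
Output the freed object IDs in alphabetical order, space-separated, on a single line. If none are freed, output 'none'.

Answer: B

Derivation:
Roots: A I K
Mark A: refs=J A, marked=A
Mark I: refs=D, marked=A I
Mark K: refs=C null null, marked=A I K
Mark J: refs=E null, marked=A I J K
Mark D: refs=J A null, marked=A D I J K
Mark C: refs=H J, marked=A C D I J K
Mark E: refs=F G, marked=A C D E I J K
Mark H: refs=null E C, marked=A C D E H I J K
Mark F: refs=null, marked=A C D E F H I J K
Mark G: refs=F G null, marked=A C D E F G H I J K
Unmarked (collected): B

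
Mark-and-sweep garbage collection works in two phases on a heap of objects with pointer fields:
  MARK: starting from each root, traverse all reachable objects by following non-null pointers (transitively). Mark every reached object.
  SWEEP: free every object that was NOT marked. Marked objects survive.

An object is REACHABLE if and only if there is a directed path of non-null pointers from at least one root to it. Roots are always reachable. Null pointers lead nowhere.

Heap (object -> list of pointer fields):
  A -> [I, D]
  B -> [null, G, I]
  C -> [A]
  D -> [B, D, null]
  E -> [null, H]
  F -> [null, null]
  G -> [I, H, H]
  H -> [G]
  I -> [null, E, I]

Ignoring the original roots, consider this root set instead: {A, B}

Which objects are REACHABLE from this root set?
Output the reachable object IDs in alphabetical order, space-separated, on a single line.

Roots: A B
Mark A: refs=I D, marked=A
Mark B: refs=null G I, marked=A B
Mark I: refs=null E I, marked=A B I
Mark D: refs=B D null, marked=A B D I
Mark G: refs=I H H, marked=A B D G I
Mark E: refs=null H, marked=A B D E G I
Mark H: refs=G, marked=A B D E G H I
Unmarked (collected): C F

Answer: A B D E G H I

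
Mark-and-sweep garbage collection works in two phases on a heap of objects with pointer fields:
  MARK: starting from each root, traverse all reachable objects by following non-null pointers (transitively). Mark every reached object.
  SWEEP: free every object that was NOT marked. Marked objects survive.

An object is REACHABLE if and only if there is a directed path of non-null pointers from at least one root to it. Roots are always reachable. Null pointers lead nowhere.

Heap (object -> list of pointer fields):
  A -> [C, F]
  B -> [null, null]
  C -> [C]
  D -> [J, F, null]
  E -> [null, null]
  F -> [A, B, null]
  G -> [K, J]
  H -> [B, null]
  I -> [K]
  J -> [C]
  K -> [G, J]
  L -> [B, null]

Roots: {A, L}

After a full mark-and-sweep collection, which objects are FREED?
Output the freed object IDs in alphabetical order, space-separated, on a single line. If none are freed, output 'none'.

Roots: A L
Mark A: refs=C F, marked=A
Mark L: refs=B null, marked=A L
Mark C: refs=C, marked=A C L
Mark F: refs=A B null, marked=A C F L
Mark B: refs=null null, marked=A B C F L
Unmarked (collected): D E G H I J K

Answer: D E G H I J K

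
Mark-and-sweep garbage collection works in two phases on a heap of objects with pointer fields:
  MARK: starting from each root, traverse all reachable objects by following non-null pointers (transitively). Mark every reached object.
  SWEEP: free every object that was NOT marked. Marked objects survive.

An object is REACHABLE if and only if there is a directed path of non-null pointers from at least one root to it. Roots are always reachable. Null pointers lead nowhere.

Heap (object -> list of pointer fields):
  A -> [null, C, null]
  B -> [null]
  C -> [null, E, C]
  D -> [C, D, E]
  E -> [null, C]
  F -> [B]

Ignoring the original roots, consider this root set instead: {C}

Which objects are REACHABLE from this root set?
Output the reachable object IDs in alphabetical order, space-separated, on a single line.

Roots: C
Mark C: refs=null E C, marked=C
Mark E: refs=null C, marked=C E
Unmarked (collected): A B D F

Answer: C E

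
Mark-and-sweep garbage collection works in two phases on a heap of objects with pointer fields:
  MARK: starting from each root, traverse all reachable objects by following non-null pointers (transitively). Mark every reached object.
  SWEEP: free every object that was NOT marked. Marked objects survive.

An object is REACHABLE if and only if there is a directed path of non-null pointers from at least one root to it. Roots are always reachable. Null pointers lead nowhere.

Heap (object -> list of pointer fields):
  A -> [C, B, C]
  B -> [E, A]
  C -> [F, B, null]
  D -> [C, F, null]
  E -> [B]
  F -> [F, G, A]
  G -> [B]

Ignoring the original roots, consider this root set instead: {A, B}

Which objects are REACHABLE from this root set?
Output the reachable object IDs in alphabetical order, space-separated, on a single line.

Answer: A B C E F G

Derivation:
Roots: A B
Mark A: refs=C B C, marked=A
Mark B: refs=E A, marked=A B
Mark C: refs=F B null, marked=A B C
Mark E: refs=B, marked=A B C E
Mark F: refs=F G A, marked=A B C E F
Mark G: refs=B, marked=A B C E F G
Unmarked (collected): D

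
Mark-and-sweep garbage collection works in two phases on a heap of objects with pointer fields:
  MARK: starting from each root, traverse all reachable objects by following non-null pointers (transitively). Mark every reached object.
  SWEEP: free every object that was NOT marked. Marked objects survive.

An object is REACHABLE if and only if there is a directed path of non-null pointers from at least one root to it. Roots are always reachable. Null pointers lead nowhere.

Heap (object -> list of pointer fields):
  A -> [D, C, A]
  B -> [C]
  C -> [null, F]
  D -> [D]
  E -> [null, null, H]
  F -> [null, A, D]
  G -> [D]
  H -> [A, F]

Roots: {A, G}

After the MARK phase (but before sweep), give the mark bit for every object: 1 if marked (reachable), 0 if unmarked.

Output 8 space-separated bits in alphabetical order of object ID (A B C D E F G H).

Answer: 1 0 1 1 0 1 1 0

Derivation:
Roots: A G
Mark A: refs=D C A, marked=A
Mark G: refs=D, marked=A G
Mark D: refs=D, marked=A D G
Mark C: refs=null F, marked=A C D G
Mark F: refs=null A D, marked=A C D F G
Unmarked (collected): B E H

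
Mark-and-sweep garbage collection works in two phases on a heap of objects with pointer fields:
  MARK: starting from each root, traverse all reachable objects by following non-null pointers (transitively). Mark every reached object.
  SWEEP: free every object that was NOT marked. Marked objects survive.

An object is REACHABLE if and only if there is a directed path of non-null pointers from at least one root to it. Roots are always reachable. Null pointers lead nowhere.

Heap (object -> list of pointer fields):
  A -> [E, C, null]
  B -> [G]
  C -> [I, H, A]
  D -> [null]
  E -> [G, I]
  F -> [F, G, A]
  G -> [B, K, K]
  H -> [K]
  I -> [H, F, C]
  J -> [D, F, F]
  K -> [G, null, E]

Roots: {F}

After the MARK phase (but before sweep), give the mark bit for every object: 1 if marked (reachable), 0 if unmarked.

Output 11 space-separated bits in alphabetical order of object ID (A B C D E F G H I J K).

Answer: 1 1 1 0 1 1 1 1 1 0 1

Derivation:
Roots: F
Mark F: refs=F G A, marked=F
Mark G: refs=B K K, marked=F G
Mark A: refs=E C null, marked=A F G
Mark B: refs=G, marked=A B F G
Mark K: refs=G null E, marked=A B F G K
Mark E: refs=G I, marked=A B E F G K
Mark C: refs=I H A, marked=A B C E F G K
Mark I: refs=H F C, marked=A B C E F G I K
Mark H: refs=K, marked=A B C E F G H I K
Unmarked (collected): D J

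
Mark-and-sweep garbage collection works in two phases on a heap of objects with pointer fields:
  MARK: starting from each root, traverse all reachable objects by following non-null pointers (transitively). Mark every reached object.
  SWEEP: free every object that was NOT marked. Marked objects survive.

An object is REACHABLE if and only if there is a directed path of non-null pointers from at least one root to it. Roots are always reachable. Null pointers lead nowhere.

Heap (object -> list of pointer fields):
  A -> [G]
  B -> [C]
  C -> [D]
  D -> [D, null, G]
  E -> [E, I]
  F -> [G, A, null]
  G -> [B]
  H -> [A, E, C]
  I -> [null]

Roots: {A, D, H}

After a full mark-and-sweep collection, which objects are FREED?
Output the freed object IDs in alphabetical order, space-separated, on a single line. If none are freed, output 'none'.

Roots: A D H
Mark A: refs=G, marked=A
Mark D: refs=D null G, marked=A D
Mark H: refs=A E C, marked=A D H
Mark G: refs=B, marked=A D G H
Mark E: refs=E I, marked=A D E G H
Mark C: refs=D, marked=A C D E G H
Mark B: refs=C, marked=A B C D E G H
Mark I: refs=null, marked=A B C D E G H I
Unmarked (collected): F

Answer: F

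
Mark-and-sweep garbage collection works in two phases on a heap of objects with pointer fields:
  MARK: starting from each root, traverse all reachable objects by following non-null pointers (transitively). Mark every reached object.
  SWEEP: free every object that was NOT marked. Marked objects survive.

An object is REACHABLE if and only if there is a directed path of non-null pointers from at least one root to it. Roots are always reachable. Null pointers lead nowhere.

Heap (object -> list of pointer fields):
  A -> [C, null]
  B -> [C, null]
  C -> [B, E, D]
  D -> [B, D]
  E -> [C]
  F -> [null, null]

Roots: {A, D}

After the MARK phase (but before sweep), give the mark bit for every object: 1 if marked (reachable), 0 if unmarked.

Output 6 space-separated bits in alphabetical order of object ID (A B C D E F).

Answer: 1 1 1 1 1 0

Derivation:
Roots: A D
Mark A: refs=C null, marked=A
Mark D: refs=B D, marked=A D
Mark C: refs=B E D, marked=A C D
Mark B: refs=C null, marked=A B C D
Mark E: refs=C, marked=A B C D E
Unmarked (collected): F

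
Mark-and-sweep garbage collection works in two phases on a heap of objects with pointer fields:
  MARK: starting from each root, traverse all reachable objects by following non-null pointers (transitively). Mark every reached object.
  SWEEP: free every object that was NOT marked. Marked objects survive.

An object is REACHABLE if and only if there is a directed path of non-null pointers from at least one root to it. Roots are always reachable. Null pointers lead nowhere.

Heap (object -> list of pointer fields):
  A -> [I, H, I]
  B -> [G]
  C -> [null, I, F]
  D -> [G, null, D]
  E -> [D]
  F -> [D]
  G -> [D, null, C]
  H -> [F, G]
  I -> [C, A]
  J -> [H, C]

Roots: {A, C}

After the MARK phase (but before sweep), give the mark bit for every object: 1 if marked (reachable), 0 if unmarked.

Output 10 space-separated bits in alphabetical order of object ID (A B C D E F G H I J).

Answer: 1 0 1 1 0 1 1 1 1 0

Derivation:
Roots: A C
Mark A: refs=I H I, marked=A
Mark C: refs=null I F, marked=A C
Mark I: refs=C A, marked=A C I
Mark H: refs=F G, marked=A C H I
Mark F: refs=D, marked=A C F H I
Mark G: refs=D null C, marked=A C F G H I
Mark D: refs=G null D, marked=A C D F G H I
Unmarked (collected): B E J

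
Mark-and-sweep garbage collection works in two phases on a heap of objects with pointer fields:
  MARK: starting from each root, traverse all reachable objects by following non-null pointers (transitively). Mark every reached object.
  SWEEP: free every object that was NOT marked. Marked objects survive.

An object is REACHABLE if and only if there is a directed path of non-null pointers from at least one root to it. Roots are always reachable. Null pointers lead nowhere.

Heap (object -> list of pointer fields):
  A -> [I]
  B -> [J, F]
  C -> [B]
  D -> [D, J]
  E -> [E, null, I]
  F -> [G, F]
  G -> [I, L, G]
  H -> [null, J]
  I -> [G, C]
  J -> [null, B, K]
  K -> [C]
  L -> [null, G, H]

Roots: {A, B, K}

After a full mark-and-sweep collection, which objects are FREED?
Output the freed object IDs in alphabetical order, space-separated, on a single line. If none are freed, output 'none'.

Roots: A B K
Mark A: refs=I, marked=A
Mark B: refs=J F, marked=A B
Mark K: refs=C, marked=A B K
Mark I: refs=G C, marked=A B I K
Mark J: refs=null B K, marked=A B I J K
Mark F: refs=G F, marked=A B F I J K
Mark C: refs=B, marked=A B C F I J K
Mark G: refs=I L G, marked=A B C F G I J K
Mark L: refs=null G H, marked=A B C F G I J K L
Mark H: refs=null J, marked=A B C F G H I J K L
Unmarked (collected): D E

Answer: D E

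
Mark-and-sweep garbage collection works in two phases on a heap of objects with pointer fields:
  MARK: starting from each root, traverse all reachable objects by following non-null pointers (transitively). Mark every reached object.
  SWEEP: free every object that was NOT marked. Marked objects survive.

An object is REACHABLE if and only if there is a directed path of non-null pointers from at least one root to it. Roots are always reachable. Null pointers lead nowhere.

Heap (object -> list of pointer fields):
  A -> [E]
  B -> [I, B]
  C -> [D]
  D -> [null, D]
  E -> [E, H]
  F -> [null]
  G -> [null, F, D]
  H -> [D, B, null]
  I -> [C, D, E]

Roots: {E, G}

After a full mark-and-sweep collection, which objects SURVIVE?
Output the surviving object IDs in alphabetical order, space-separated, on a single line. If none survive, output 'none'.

Answer: B C D E F G H I

Derivation:
Roots: E G
Mark E: refs=E H, marked=E
Mark G: refs=null F D, marked=E G
Mark H: refs=D B null, marked=E G H
Mark F: refs=null, marked=E F G H
Mark D: refs=null D, marked=D E F G H
Mark B: refs=I B, marked=B D E F G H
Mark I: refs=C D E, marked=B D E F G H I
Mark C: refs=D, marked=B C D E F G H I
Unmarked (collected): A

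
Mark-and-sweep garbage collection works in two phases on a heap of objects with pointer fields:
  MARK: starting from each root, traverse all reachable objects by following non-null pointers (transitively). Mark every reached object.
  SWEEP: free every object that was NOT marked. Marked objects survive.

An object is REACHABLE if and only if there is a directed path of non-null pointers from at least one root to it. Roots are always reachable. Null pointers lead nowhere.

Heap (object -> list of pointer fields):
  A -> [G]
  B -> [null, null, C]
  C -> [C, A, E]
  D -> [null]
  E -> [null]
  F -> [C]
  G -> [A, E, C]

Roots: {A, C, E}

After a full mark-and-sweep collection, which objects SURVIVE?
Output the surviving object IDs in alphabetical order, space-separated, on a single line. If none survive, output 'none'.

Answer: A C E G

Derivation:
Roots: A C E
Mark A: refs=G, marked=A
Mark C: refs=C A E, marked=A C
Mark E: refs=null, marked=A C E
Mark G: refs=A E C, marked=A C E G
Unmarked (collected): B D F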